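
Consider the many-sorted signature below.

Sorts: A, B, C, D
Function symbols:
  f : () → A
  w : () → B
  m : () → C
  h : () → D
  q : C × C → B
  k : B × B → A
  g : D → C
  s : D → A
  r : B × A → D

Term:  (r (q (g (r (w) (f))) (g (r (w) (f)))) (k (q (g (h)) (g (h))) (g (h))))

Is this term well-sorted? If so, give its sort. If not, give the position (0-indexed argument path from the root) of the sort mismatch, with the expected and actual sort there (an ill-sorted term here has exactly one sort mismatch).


        (w) : B
        (f) : A
      (r (w) (f)) : D
    (g (r (w) (f))) : C
        (w) : B
        (f) : A
      (r (w) (f)) : D
    (g (r (w) (f))) : C
  (q (g (r (w) (f))) (g (r (w) (f)))) : B
        (h) : D
      (g (h)) : C
        (h) : D
      (g (h)) : C
    (q (g (h)) (g (h))) : B
      (h) : D
    (g (h)) : C
  (k (q (g (h)) (g (h))) (g (h))) : ✗ arg 1 at [1, 1] has sort C, expected B

ill-sorted at position [1, 1]: expected B, got C


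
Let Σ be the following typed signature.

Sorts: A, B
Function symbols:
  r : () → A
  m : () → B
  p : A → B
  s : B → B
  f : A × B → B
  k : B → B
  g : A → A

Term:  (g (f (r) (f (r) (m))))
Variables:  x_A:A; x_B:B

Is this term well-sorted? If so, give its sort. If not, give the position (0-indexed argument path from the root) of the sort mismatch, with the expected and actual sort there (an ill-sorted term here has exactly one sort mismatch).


ill-sorted at position [0]: expected A, got B

    (r) : A
      (r) : A
      (m) : B
    (f (r) (m)) : B
  (f (r) (f (r) (m))) : B
(g (f (r) (f (r) (m)))) : ✗ arg 0 at [0] has sort B, expected A


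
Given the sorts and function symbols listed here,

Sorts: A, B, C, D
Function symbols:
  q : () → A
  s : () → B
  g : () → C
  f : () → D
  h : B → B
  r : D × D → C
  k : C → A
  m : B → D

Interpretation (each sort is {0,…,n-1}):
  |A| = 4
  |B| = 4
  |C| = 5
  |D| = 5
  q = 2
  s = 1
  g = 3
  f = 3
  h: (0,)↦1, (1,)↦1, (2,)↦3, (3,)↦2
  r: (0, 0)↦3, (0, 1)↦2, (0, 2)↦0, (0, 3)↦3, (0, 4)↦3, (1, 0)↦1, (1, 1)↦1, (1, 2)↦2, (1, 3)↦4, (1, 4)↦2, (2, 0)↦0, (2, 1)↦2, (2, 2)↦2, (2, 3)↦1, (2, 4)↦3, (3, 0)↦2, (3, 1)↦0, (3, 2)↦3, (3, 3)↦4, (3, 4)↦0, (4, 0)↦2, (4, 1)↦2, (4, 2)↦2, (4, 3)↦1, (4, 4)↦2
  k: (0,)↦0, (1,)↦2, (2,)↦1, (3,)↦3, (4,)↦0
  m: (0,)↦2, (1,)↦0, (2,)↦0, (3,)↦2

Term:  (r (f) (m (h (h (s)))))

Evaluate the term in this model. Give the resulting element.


  f = 3
  s = 1
  (h (s)) = h(1,) = 1
  (h (h (s))) = h(1,) = 1
  (m (h (h (s)))) = m(1,) = 0
  (r (f) (m (h (h (s))))) = r(3, 0) = 2

value = 2


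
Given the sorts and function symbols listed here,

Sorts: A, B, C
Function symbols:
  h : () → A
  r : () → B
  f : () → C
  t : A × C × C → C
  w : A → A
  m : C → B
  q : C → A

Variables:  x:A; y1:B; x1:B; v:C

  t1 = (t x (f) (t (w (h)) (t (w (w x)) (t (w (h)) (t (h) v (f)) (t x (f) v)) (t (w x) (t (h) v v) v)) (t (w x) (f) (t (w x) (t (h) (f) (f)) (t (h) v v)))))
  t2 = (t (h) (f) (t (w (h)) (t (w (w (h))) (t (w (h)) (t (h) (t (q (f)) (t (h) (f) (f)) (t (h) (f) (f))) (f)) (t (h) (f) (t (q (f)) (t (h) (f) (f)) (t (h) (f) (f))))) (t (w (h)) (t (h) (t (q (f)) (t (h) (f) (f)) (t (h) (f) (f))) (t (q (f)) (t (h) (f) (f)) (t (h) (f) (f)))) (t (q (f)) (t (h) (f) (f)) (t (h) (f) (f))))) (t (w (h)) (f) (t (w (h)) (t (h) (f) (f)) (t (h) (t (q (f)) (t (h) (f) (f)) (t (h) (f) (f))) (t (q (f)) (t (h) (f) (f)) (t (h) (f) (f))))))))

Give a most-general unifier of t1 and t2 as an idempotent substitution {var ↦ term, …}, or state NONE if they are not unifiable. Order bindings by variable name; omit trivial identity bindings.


{v ↦ (t (q (f)) (t (h) (f) (f)) (t (h) (f) (f))), x ↦ (h)}


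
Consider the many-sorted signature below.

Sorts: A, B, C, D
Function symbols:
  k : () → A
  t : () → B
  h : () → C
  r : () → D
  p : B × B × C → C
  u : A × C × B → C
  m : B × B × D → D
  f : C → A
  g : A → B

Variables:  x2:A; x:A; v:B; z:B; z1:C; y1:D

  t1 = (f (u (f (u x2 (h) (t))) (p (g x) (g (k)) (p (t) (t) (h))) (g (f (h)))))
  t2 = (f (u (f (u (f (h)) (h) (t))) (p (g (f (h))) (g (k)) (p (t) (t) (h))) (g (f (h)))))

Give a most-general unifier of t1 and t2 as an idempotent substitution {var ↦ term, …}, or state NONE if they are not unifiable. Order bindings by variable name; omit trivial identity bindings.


{x ↦ (f (h)), x2 ↦ (f (h))}


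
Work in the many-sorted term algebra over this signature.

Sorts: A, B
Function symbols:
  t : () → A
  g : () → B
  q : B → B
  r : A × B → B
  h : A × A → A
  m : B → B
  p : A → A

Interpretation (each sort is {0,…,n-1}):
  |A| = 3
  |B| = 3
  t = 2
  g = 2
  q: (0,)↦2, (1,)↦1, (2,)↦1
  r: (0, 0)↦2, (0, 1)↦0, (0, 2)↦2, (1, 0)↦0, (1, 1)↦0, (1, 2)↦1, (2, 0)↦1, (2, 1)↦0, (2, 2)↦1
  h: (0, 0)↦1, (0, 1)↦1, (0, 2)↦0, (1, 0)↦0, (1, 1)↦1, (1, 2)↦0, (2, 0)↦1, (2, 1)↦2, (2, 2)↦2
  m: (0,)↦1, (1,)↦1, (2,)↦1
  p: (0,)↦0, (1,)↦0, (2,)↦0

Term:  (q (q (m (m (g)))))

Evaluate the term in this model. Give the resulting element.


value = 1

  g = 2
  (m (g)) = m(2,) = 1
  (m (m (g))) = m(1,) = 1
  (q (m (m (g)))) = q(1,) = 1
  (q (q (m (m (g))))) = q(1,) = 1


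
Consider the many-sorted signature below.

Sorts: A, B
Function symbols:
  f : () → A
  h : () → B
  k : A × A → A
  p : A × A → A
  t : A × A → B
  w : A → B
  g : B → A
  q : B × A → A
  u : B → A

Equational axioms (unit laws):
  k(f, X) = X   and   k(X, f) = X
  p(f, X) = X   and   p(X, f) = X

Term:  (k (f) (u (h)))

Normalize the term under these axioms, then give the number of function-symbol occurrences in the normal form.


size = 2

1. (k (f) (u (h)))  →  (u (h))
normal form: (u (h))


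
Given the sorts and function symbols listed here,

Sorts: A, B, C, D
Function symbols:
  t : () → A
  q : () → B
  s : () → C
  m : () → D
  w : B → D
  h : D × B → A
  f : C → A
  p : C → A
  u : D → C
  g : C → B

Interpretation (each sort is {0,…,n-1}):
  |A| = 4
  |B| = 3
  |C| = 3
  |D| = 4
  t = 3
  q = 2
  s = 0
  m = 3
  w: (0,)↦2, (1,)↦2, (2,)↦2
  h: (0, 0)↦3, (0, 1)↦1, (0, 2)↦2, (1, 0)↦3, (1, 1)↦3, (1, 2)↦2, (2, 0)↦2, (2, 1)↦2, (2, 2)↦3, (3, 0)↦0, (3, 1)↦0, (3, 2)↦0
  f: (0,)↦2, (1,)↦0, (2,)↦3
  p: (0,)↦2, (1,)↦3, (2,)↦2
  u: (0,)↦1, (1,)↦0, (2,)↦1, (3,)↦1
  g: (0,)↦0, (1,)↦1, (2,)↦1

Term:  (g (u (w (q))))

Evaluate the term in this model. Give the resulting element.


value = 1

  q = 2
  (w (q)) = w(2,) = 2
  (u (w (q))) = u(2,) = 1
  (g (u (w (q)))) = g(1,) = 1


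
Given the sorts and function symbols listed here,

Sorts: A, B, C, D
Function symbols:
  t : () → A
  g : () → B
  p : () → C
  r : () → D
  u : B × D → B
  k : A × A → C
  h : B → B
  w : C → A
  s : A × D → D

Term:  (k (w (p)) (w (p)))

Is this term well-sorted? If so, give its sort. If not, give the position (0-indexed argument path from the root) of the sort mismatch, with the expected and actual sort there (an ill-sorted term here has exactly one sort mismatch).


    (p) : C
  (w (p)) : A
    (p) : C
  (w (p)) : A
(k (w (p)) (w (p))) : C

well-sorted; sort = C


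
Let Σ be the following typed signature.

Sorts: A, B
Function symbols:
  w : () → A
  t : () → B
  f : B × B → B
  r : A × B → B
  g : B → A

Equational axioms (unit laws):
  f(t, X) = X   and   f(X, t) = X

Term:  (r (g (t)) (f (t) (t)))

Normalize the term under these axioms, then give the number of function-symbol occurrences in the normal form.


size = 4

1. (r (g (t)) (f (t) (t)))  →  (r (g (t)) (t))
normal form: (r (g (t)) (t))


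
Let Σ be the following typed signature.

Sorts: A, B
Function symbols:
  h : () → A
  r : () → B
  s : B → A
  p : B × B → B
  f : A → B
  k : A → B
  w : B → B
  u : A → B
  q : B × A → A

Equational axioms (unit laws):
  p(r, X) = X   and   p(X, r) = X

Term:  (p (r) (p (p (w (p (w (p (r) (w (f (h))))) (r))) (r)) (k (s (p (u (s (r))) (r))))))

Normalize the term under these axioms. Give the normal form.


normal form = (p (w (w (w (f (h))))) (k (s (u (s (r))))))

1. (p (r) (p (p (w (p (w (p (r) (w (f (h))))) (r))) (r)) (k (s (p (u (s (r))) (r))))))  →  (p (p (w (p (w (p (r) (w (f (h))))) (r))) (r)) (k (s (p (u (s (r))) (r)))))
2. (p (p (w (p (w (p (r) (w (f (h))))) (r))) (r)) (k (s (p (u (s (r))) (r)))))  →  (p (w (p (w (p (r) (w (f (h))))) (r))) (k (s (p (u (s (r))) (r)))))
3. (p (w (p (w (p (r) (w (f (h))))) (r))) (k (s (p (u (s (r))) (r)))))  →  (p (w (w (p (r) (w (f (h)))))) (k (s (p (u (s (r))) (r)))))
4. (p (w (w (p (r) (w (f (h)))))) (k (s (p (u (s (r))) (r)))))  →  (p (w (w (w (f (h))))) (k (s (p (u (s (r))) (r)))))
5. (p (w (w (w (f (h))))) (k (s (p (u (s (r))) (r)))))  →  (p (w (w (w (f (h))))) (k (s (u (s (r))))))


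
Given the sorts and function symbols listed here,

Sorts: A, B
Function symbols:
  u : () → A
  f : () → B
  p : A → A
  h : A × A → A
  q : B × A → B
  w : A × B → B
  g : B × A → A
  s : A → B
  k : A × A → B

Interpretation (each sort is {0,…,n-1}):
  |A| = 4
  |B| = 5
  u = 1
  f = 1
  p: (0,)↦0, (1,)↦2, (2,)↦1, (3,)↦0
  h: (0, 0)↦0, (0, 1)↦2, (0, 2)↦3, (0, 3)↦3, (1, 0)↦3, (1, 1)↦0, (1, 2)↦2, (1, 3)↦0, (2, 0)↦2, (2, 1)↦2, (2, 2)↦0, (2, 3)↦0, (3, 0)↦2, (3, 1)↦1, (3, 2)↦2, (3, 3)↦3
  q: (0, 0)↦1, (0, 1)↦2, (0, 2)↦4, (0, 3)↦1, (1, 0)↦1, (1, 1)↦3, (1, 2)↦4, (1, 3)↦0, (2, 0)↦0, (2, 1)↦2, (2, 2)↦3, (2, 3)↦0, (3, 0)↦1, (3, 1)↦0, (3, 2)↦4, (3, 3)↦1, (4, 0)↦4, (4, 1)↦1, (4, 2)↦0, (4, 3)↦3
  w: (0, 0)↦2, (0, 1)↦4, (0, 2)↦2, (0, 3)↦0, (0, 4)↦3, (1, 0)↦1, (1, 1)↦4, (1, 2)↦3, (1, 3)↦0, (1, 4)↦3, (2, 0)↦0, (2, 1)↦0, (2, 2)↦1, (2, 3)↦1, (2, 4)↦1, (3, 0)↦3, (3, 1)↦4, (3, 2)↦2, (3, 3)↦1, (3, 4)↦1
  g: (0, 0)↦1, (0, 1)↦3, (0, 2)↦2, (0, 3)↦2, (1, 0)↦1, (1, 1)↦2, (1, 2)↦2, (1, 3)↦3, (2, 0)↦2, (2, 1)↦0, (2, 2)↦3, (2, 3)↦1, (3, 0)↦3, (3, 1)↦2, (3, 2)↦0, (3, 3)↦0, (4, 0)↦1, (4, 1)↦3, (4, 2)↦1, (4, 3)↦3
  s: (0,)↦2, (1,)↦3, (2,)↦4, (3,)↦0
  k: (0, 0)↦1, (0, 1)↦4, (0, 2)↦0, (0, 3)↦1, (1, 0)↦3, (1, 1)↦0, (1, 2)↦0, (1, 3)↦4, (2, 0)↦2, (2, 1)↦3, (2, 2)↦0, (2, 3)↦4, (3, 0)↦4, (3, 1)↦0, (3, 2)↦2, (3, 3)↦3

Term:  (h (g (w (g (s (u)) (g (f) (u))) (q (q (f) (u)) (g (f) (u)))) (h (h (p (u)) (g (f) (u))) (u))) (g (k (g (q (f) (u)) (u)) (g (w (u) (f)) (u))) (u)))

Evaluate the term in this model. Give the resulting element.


value = 3

  u = 1
  (s (u)) = s(1,) = 3
  f = 1
  u = 1
  (g (f) (u)) = g(1, 1) = 2
  (g (s (u)) (g (f) (u))) = g(3, 2) = 0
  f = 1
  u = 1
  (q (f) (u)) = q(1, 1) = 3
  f = 1
  u = 1
  (g (f) (u)) = g(1, 1) = 2
  (q (q (f) (u)) (g (f) (u))) = q(3, 2) = 4
  (w (g (s (u)) (g (f) (u))) (q (q (f) (u)) (g (f) (u)))) = w(0, 4) = 3
  u = 1
  (p (u)) = p(1,) = 2
  f = 1
  u = 1
  (g (f) (u)) = g(1, 1) = 2
  (h (p (u)) (g (f) (u))) = h(2, 2) = 0
  u = 1
  (h (h (p (u)) (g (f) (u))) (u)) = h(0, 1) = 2
  (g (w (g (s (u)) (g (f) (u))) (q (q (f) (u)) (g (f) (u)))) (h (h (p (u)) (g (f) (u))) (u))) = g(3, 2) = 0
  f = 1
  u = 1
  (q (f) (u)) = q(1, 1) = 3
  u = 1
  (g (q (f) (u)) (u)) = g(3, 1) = 2
  u = 1
  f = 1
  (w (u) (f)) = w(1, 1) = 4
  u = 1
  (g (w (u) (f)) (u)) = g(4, 1) = 3
  (k (g (q (f) (u)) (u)) (g (w (u) (f)) (u))) = k(2, 3) = 4
  u = 1
  (g (k (g (q (f) (u)) (u)) (g (w (u) (f)) (u))) (u)) = g(4, 1) = 3
  (h (g (w (g (s (u)) (g (f) (u))) (q (q (f) (u)) (g (f) (u)))) (h (h (p (u)) (g (f) (u))) (u))) (g (k (g (q (f) (u)) (u)) (g (w (u) (f)) (u))) (u))) = h(0, 3) = 3


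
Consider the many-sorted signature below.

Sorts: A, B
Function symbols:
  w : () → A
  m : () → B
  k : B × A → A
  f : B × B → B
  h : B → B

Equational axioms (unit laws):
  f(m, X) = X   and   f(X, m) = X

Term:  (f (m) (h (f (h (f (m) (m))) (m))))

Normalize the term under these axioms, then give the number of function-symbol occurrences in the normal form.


1. (f (m) (h (f (h (f (m) (m))) (m))))  →  (h (f (h (f (m) (m))) (m)))
2. (h (f (h (f (m) (m))) (m)))  →  (h (h (f (m) (m))))
3. (h (h (f (m) (m))))  →  (h (h (m)))
normal form: (h (h (m)))

size = 3


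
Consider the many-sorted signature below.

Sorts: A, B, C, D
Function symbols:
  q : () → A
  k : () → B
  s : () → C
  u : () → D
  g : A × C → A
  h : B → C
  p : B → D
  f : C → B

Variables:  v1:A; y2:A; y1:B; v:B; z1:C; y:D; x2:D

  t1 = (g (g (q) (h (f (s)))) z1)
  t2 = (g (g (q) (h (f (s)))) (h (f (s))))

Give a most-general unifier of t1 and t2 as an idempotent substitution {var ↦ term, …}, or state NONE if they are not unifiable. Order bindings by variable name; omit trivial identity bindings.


{z1 ↦ (h (f (s)))}


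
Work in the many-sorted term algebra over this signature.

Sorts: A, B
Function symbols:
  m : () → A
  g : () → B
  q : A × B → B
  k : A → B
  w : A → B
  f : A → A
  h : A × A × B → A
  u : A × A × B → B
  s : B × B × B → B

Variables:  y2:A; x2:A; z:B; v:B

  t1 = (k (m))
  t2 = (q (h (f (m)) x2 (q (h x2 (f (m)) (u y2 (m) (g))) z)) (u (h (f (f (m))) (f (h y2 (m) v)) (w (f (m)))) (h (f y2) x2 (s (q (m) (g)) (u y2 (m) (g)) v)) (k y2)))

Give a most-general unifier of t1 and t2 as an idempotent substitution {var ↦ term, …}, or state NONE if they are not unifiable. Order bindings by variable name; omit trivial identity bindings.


head clash or occurs-check failure — not unifiable

NONE (not unifiable)


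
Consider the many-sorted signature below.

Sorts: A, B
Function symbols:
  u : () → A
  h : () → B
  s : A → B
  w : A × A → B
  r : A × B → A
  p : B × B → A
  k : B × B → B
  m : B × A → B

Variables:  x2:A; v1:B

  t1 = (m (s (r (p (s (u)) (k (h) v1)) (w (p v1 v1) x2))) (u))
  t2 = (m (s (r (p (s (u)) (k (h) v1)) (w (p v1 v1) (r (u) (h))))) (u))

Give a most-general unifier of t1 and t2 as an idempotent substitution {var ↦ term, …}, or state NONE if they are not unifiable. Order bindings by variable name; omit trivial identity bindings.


{x2 ↦ (r (u) (h))}


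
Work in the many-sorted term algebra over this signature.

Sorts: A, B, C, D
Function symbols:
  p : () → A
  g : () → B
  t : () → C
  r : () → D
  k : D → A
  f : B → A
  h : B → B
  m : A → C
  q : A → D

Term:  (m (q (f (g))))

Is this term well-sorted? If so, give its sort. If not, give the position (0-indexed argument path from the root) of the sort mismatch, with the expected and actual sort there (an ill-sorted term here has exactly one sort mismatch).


      (g) : B
    (f (g)) : A
  (q (f (g))) : D
(m (q (f (g)))) : ✗ arg 0 at [0] has sort D, expected A

ill-sorted at position [0]: expected A, got D


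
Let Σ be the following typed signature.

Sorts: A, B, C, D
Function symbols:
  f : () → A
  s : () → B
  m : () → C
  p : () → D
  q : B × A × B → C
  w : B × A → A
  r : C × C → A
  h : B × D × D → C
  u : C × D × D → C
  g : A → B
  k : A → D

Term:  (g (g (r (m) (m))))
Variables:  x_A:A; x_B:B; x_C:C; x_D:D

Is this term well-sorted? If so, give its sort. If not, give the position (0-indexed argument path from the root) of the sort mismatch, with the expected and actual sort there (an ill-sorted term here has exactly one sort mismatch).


      (m) : C
      (m) : C
    (r (m) (m)) : A
  (g (r (m) (m))) : B
(g (g (r (m) (m)))) : ✗ arg 0 at [0] has sort B, expected A

ill-sorted at position [0]: expected A, got B


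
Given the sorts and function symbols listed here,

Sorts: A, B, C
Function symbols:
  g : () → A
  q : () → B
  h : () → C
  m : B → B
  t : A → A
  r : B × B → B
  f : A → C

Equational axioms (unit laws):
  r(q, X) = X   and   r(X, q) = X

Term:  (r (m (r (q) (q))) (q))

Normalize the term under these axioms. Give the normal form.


1. (r (m (r (q) (q))) (q))  →  (m (r (q) (q)))
2. (m (r (q) (q)))  →  (m (q))

normal form = (m (q))


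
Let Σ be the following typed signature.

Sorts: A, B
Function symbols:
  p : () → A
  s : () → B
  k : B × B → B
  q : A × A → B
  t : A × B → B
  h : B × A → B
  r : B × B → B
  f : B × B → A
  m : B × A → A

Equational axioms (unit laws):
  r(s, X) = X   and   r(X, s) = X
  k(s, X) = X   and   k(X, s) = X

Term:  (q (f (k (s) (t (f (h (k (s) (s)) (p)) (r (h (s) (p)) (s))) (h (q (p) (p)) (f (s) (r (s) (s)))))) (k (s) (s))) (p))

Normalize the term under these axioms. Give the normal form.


normal form = (q (f (t (f (h (s) (p)) (h (s) (p))) (h (q (p) (p)) (f (s) (s)))) (s)) (p))

1. (q (f (k (s) (t (f (h (k (s) (s)) (p)) (r (h (s) (p)) (s))) (h (q (p) (p)) (f (s) (r (s) (s)))))) (k (s) (s))) (p))  →  (q (f (t (f (h (k (s) (s)) (p)) (r (h (s) (p)) (s))) (h (q (p) (p)) (f (s) (r (s) (s))))) (k (s) (s))) (p))
2. (q (f (t (f (h (k (s) (s)) (p)) (r (h (s) (p)) (s))) (h (q (p) (p)) (f (s) (r (s) (s))))) (k (s) (s))) (p))  →  (q (f (t (f (h (s) (p)) (r (h (s) (p)) (s))) (h (q (p) (p)) (f (s) (r (s) (s))))) (k (s) (s))) (p))
3. (q (f (t (f (h (s) (p)) (r (h (s) (p)) (s))) (h (q (p) (p)) (f (s) (r (s) (s))))) (k (s) (s))) (p))  →  (q (f (t (f (h (s) (p)) (h (s) (p))) (h (q (p) (p)) (f (s) (r (s) (s))))) (k (s) (s))) (p))
4. (q (f (t (f (h (s) (p)) (h (s) (p))) (h (q (p) (p)) (f (s) (r (s) (s))))) (k (s) (s))) (p))  →  (q (f (t (f (h (s) (p)) (h (s) (p))) (h (q (p) (p)) (f (s) (s)))) (k (s) (s))) (p))
5. (q (f (t (f (h (s) (p)) (h (s) (p))) (h (q (p) (p)) (f (s) (s)))) (k (s) (s))) (p))  →  (q (f (t (f (h (s) (p)) (h (s) (p))) (h (q (p) (p)) (f (s) (s)))) (s)) (p))


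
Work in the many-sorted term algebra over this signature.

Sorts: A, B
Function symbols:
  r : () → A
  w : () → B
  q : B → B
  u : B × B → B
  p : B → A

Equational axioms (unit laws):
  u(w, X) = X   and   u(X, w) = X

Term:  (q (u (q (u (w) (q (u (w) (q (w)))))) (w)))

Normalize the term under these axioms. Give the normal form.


1. (q (u (q (u (w) (q (u (w) (q (w)))))) (w)))  →  (q (q (u (w) (q (u (w) (q (w)))))))
2. (q (q (u (w) (q (u (w) (q (w)))))))  →  (q (q (q (u (w) (q (w))))))
3. (q (q (q (u (w) (q (w))))))  →  (q (q (q (q (w)))))

normal form = (q (q (q (q (w)))))


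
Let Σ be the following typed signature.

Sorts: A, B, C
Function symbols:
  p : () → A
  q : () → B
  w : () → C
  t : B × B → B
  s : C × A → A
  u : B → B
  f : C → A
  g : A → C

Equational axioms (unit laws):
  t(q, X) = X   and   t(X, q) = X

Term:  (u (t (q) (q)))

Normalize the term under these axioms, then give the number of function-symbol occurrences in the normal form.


size = 2

1. (u (t (q) (q)))  →  (u (q))
normal form: (u (q))


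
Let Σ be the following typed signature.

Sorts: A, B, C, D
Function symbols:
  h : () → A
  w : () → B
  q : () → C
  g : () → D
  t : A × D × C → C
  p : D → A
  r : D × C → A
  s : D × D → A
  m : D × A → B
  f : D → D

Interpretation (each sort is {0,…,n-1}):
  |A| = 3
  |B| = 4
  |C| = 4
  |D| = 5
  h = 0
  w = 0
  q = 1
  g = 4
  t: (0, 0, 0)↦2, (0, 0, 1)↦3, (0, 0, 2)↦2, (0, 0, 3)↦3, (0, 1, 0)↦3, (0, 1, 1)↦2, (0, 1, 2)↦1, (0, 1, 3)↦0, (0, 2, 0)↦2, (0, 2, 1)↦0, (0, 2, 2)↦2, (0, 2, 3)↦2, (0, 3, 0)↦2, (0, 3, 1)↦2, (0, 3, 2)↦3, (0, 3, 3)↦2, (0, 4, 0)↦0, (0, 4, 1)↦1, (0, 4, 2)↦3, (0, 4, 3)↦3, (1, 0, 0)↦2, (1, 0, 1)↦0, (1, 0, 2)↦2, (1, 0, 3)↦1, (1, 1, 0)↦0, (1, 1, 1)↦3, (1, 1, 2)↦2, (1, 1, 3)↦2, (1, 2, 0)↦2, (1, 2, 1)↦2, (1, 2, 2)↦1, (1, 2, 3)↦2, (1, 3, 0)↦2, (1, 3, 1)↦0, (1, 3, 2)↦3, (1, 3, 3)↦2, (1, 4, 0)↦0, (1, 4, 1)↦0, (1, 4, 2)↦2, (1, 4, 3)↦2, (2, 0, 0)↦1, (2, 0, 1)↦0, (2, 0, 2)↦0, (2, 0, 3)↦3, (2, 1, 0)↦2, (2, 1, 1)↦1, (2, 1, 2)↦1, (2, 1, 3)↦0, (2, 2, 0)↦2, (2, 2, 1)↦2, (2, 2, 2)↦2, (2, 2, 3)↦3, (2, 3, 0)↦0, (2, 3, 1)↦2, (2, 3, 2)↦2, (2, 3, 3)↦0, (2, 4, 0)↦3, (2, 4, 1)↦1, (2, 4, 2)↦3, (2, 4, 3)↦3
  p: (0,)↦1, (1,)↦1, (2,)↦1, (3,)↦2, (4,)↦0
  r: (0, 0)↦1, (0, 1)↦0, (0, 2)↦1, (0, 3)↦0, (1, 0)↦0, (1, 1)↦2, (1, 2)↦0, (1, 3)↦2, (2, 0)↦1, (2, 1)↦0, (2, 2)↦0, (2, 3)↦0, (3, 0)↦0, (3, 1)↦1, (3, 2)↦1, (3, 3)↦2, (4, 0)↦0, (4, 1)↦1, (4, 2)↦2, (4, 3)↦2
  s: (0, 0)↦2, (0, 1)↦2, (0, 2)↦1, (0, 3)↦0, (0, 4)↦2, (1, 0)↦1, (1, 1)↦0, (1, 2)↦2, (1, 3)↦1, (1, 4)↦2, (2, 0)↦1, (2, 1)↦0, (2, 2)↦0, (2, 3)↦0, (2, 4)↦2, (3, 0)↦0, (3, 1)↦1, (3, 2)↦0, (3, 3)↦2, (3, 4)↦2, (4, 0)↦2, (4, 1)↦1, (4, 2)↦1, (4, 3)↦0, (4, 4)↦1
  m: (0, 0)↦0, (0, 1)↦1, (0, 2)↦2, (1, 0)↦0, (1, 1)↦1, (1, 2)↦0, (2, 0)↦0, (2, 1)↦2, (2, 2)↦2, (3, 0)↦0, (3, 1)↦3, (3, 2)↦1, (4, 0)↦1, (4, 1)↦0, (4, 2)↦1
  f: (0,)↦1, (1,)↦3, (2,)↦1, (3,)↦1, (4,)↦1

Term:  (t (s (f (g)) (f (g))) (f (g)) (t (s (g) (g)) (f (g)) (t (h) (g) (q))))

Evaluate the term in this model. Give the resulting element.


value = 0

  g = 4
  (f (g)) = f(4,) = 1
  g = 4
  (f (g)) = f(4,) = 1
  (s (f (g)) (f (g))) = s(1, 1) = 0
  g = 4
  (f (g)) = f(4,) = 1
  g = 4
  g = 4
  (s (g) (g)) = s(4, 4) = 1
  g = 4
  (f (g)) = f(4,) = 1
  h = 0
  g = 4
  q = 1
  (t (h) (g) (q)) = t(0, 4, 1) = 1
  (t (s (g) (g)) (f (g)) (t (h) (g) (q))) = t(1, 1, 1) = 3
  (t (s (f (g)) (f (g))) (f (g)) (t (s (g) (g)) (f (g)) (t (h) (g) (q)))) = t(0, 1, 3) = 0


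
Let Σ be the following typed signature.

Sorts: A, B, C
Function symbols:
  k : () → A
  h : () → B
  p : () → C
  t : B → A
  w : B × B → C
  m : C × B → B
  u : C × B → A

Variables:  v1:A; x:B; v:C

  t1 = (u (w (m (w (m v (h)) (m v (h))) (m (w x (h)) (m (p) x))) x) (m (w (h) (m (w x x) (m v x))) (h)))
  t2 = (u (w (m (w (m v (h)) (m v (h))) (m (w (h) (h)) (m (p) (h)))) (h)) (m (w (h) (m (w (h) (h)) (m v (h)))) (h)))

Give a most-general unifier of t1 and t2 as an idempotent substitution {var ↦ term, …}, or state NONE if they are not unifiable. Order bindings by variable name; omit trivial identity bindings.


{x ↦ (h)}


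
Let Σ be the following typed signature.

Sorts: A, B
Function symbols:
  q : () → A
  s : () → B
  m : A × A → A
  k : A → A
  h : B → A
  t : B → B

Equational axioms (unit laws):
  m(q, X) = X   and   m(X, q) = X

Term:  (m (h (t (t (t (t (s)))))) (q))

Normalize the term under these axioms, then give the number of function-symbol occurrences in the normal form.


size = 6

1. (m (h (t (t (t (t (s)))))) (q))  →  (h (t (t (t (t (s))))))
normal form: (h (t (t (t (t (s))))))


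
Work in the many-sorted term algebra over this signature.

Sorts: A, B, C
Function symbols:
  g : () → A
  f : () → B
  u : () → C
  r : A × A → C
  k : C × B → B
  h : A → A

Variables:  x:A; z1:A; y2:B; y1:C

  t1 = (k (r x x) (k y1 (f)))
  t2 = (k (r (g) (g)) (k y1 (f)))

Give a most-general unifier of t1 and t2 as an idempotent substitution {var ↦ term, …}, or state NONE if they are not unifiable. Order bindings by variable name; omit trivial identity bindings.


{x ↦ (g)}


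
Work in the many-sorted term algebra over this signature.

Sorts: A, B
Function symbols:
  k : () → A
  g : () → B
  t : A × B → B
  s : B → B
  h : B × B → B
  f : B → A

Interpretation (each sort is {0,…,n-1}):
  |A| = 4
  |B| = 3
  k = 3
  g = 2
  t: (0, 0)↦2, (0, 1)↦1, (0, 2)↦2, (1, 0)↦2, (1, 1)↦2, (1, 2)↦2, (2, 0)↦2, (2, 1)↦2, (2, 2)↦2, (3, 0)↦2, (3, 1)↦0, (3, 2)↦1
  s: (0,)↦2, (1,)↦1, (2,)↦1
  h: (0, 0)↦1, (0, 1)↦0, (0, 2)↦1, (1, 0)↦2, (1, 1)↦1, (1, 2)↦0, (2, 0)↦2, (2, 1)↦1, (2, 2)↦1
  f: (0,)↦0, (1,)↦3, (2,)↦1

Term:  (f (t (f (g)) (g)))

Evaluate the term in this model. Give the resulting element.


  g = 2
  (f (g)) = f(2,) = 1
  g = 2
  (t (f (g)) (g)) = t(1, 2) = 2
  (f (t (f (g)) (g))) = f(2,) = 1

value = 1


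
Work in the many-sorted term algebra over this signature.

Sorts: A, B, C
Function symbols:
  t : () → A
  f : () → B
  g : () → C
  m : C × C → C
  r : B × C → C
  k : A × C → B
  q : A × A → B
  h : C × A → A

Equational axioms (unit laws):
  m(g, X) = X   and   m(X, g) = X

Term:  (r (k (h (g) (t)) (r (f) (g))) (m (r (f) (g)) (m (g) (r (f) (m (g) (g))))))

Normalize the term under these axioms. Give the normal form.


normal form = (r (k (h (g) (t)) (r (f) (g))) (m (r (f) (g)) (r (f) (g))))

1. (r (k (h (g) (t)) (r (f) (g))) (m (r (f) (g)) (m (g) (r (f) (m (g) (g))))))  →  (r (k (h (g) (t)) (r (f) (g))) (m (r (f) (g)) (r (f) (m (g) (g)))))
2. (r (k (h (g) (t)) (r (f) (g))) (m (r (f) (g)) (r (f) (m (g) (g)))))  →  (r (k (h (g) (t)) (r (f) (g))) (m (r (f) (g)) (r (f) (g))))


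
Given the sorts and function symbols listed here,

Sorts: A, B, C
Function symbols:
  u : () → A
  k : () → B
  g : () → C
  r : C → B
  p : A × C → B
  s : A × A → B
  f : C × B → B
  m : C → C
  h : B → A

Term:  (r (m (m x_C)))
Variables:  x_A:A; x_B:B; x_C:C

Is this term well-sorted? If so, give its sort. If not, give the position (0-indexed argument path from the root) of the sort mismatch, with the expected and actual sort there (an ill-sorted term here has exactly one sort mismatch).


      x_C : C
    (m x_C) : C
  (m (m x_C)) : C
(r (m (m x_C))) : B

well-sorted; sort = B


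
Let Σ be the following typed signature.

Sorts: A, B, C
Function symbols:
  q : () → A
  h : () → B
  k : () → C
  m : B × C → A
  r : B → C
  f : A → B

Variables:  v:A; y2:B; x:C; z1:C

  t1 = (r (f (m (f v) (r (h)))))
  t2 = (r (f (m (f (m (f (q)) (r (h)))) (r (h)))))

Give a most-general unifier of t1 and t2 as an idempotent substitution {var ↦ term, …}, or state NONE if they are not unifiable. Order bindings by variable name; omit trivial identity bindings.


{v ↦ (m (f (q)) (r (h)))}


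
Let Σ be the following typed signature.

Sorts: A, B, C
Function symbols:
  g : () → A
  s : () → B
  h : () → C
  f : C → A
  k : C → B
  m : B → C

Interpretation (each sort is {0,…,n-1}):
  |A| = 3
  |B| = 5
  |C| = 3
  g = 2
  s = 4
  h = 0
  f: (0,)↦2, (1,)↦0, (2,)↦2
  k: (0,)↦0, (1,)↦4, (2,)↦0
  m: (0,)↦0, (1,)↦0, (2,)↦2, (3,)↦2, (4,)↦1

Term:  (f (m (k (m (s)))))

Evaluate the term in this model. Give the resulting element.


value = 0

  s = 4
  (m (s)) = m(4,) = 1
  (k (m (s))) = k(1,) = 4
  (m (k (m (s)))) = m(4,) = 1
  (f (m (k (m (s))))) = f(1,) = 0


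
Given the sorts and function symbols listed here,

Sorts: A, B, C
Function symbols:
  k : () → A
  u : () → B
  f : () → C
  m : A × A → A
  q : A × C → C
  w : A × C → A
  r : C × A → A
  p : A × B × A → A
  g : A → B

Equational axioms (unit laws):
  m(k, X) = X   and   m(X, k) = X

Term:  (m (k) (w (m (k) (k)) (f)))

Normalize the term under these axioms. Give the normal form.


normal form = (w (k) (f))

1. (m (k) (w (m (k) (k)) (f)))  →  (w (m (k) (k)) (f))
2. (w (m (k) (k)) (f))  →  (w (k) (f))


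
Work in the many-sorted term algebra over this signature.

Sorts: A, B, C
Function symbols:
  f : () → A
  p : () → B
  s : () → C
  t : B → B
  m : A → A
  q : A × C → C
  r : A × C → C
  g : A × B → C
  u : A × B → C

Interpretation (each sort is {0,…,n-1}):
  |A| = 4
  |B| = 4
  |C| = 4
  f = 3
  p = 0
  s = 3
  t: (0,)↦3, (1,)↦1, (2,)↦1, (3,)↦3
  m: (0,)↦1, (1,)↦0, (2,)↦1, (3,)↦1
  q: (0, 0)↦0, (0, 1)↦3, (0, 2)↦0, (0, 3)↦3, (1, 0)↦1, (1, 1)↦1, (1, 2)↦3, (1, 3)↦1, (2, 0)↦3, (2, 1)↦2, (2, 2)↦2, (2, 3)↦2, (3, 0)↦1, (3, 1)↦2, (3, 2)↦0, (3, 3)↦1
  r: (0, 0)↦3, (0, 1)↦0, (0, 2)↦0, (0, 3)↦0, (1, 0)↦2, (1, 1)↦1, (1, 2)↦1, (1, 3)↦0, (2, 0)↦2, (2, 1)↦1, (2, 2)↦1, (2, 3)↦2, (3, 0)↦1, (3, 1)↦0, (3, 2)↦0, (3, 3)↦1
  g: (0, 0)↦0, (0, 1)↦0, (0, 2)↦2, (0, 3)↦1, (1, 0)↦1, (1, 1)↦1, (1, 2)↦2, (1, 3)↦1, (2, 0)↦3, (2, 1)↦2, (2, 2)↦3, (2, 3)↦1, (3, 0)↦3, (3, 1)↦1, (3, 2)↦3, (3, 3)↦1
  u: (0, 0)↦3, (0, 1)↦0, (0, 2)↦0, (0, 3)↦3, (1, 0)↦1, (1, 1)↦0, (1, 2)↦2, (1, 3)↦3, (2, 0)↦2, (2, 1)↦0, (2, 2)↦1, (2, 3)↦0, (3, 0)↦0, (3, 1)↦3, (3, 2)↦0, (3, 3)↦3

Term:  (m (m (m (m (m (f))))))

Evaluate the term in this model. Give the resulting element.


  f = 3
  (m (f)) = m(3,) = 1
  (m (m (f))) = m(1,) = 0
  (m (m (m (f)))) = m(0,) = 1
  (m (m (m (m (f))))) = m(1,) = 0
  (m (m (m (m (m (f)))))) = m(0,) = 1

value = 1


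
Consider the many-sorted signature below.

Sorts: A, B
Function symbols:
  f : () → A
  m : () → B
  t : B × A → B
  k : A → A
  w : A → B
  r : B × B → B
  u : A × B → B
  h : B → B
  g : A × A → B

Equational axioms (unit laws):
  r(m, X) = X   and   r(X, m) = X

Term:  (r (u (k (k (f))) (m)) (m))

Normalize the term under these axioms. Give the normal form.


1. (r (u (k (k (f))) (m)) (m))  →  (u (k (k (f))) (m))

normal form = (u (k (k (f))) (m))


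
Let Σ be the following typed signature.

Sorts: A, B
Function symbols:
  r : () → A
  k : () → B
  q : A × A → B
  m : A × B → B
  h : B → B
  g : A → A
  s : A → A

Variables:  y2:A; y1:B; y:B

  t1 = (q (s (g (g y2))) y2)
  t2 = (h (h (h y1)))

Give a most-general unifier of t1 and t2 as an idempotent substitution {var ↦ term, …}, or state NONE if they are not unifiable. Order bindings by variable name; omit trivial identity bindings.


head clash or occurs-check failure — not unifiable

NONE (not unifiable)


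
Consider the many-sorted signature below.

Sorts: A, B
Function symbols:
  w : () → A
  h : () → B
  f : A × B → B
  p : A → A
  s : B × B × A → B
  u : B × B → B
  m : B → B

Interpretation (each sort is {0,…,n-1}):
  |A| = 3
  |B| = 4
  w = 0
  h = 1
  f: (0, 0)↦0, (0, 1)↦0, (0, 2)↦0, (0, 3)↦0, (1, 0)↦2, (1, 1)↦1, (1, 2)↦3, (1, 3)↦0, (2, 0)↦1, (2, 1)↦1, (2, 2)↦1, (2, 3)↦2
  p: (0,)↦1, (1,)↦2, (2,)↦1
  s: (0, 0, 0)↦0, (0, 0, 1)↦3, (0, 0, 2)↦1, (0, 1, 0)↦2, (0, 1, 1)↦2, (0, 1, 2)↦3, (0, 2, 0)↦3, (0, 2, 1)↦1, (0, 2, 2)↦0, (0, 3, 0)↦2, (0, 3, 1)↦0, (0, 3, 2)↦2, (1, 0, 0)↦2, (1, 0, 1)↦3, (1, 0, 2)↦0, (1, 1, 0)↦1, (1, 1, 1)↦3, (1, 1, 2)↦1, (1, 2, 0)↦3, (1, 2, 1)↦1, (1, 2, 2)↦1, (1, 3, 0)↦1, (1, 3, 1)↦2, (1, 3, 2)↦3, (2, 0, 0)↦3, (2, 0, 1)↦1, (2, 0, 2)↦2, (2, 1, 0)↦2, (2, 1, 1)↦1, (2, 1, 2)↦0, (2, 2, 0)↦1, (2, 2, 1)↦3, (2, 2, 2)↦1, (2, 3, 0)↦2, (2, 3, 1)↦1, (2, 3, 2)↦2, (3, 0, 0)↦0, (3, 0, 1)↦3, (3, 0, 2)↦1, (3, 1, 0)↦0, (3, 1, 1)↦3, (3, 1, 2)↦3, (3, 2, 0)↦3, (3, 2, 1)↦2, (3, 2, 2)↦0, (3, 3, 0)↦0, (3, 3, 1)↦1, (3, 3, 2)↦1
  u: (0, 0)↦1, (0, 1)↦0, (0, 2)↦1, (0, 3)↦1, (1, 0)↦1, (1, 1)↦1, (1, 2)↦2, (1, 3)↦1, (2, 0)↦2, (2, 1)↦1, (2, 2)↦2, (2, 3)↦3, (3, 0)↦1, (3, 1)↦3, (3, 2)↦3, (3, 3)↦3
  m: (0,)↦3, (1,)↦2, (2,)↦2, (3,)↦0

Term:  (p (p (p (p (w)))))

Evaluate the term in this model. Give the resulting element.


  w = 0
  (p (w)) = p(0,) = 1
  (p (p (w))) = p(1,) = 2
  (p (p (p (w)))) = p(2,) = 1
  (p (p (p (p (w))))) = p(1,) = 2

value = 2


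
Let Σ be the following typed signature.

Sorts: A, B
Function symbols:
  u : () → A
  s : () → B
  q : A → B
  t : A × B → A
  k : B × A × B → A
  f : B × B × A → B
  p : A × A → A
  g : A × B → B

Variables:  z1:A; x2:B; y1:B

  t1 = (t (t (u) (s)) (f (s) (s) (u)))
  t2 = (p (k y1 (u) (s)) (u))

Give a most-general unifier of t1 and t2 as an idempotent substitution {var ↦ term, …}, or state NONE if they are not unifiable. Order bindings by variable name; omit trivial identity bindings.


head clash or occurs-check failure — not unifiable

NONE (not unifiable)


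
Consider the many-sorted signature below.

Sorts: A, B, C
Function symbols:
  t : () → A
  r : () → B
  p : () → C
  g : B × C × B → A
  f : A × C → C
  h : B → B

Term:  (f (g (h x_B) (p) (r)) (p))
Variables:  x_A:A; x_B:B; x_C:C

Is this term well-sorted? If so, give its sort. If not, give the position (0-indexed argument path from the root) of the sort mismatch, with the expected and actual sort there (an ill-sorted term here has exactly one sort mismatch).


well-sorted; sort = C

      x_B : B
    (h x_B) : B
    (p) : C
    (r) : B
  (g (h x_B) (p) (r)) : A
  (p) : C
(f (g (h x_B) (p) (r)) (p)) : C


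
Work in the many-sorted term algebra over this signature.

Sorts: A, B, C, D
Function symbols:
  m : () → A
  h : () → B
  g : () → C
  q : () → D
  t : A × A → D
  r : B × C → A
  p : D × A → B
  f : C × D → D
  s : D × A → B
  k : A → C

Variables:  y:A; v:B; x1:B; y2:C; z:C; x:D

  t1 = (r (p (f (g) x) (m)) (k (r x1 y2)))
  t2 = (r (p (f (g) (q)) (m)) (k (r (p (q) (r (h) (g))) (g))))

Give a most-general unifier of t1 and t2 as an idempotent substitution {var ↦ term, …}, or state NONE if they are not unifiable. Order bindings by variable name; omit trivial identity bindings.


{x ↦ (q), x1 ↦ (p (q) (r (h) (g))), y2 ↦ (g)}


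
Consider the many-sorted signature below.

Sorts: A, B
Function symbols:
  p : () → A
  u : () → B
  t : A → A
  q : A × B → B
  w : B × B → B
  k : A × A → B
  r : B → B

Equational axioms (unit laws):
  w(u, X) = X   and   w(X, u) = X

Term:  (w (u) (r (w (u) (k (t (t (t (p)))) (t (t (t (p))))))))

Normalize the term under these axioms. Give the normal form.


normal form = (r (k (t (t (t (p)))) (t (t (t (p))))))

1. (w (u) (r (w (u) (k (t (t (t (p)))) (t (t (t (p))))))))  →  (r (w (u) (k (t (t (t (p)))) (t (t (t (p)))))))
2. (r (w (u) (k (t (t (t (p)))) (t (t (t (p)))))))  →  (r (k (t (t (t (p)))) (t (t (t (p))))))


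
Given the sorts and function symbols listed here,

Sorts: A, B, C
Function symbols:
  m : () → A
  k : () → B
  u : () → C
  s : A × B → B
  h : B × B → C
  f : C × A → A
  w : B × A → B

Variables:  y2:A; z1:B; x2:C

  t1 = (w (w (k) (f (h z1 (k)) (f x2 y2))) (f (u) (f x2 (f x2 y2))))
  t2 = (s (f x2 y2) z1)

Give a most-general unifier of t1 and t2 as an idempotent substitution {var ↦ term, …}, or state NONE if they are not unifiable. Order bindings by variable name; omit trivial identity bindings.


head clash or occurs-check failure — not unifiable

NONE (not unifiable)


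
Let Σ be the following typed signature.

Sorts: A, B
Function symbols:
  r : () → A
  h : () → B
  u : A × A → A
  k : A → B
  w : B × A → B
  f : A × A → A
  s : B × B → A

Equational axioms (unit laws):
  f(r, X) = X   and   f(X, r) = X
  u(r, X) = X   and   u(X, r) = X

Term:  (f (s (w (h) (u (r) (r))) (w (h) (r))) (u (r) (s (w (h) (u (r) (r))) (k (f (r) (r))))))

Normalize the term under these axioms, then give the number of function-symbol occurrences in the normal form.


1. (f (s (w (h) (u (r) (r))) (w (h) (r))) (u (r) (s (w (h) (u (r) (r))) (k (f (r) (r))))))  →  (f (s (w (h) (r)) (w (h) (r))) (u (r) (s (w (h) (u (r) (r))) (k (f (r) (r))))))
2. (f (s (w (h) (r)) (w (h) (r))) (u (r) (s (w (h) (u (r) (r))) (k (f (r) (r))))))  →  (f (s (w (h) (r)) (w (h) (r))) (s (w (h) (u (r) (r))) (k (f (r) (r)))))
3. (f (s (w (h) (r)) (w (h) (r))) (s (w (h) (u (r) (r))) (k (f (r) (r)))))  →  (f (s (w (h) (r)) (w (h) (r))) (s (w (h) (r)) (k (f (r) (r)))))
4. (f (s (w (h) (r)) (w (h) (r))) (s (w (h) (r)) (k (f (r) (r)))))  →  (f (s (w (h) (r)) (w (h) (r))) (s (w (h) (r)) (k (r))))
normal form: (f (s (w (h) (r)) (w (h) (r))) (s (w (h) (r)) (k (r))))

size = 14


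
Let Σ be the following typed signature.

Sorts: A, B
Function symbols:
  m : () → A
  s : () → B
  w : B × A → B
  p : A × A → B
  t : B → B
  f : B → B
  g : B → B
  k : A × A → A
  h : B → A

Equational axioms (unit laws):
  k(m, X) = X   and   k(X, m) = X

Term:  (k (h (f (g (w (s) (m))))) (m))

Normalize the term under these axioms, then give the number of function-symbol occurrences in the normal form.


1. (k (h (f (g (w (s) (m))))) (m))  →  (h (f (g (w (s) (m)))))
normal form: (h (f (g (w (s) (m)))))

size = 6


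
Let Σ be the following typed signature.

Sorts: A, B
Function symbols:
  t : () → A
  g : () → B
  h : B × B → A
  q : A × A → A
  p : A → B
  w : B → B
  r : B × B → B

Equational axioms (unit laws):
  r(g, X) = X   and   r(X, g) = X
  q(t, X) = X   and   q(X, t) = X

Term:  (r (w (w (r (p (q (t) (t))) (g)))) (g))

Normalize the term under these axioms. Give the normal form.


normal form = (w (w (p (t))))

1. (r (w (w (r (p (q (t) (t))) (g)))) (g))  →  (w (w (r (p (q (t) (t))) (g))))
2. (w (w (r (p (q (t) (t))) (g))))  →  (w (w (p (q (t) (t)))))
3. (w (w (p (q (t) (t)))))  →  (w (w (p (t))))


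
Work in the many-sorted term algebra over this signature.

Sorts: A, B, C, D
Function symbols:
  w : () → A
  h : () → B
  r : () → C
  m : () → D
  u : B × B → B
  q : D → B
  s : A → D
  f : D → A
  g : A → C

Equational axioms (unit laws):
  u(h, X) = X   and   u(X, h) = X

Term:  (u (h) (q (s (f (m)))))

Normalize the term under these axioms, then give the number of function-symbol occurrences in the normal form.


size = 4

1. (u (h) (q (s (f (m)))))  →  (q (s (f (m))))
normal form: (q (s (f (m))))


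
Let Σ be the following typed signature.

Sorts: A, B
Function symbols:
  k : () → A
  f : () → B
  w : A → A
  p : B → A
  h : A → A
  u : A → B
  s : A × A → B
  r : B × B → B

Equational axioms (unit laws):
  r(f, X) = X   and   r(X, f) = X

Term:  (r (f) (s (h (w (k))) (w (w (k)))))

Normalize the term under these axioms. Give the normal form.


1. (r (f) (s (h (w (k))) (w (w (k)))))  →  (s (h (w (k))) (w (w (k))))

normal form = (s (h (w (k))) (w (w (k))))


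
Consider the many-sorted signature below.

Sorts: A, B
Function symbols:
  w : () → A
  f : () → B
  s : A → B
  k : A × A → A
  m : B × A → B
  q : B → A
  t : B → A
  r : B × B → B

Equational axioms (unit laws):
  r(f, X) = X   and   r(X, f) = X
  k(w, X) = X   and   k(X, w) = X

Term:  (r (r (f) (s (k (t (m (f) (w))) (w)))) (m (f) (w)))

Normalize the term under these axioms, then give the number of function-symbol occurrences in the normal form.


size = 9

1. (r (r (f) (s (k (t (m (f) (w))) (w)))) (m (f) (w)))  →  (r (s (k (t (m (f) (w))) (w))) (m (f) (w)))
2. (r (s (k (t (m (f) (w))) (w))) (m (f) (w)))  →  (r (s (t (m (f) (w)))) (m (f) (w)))
normal form: (r (s (t (m (f) (w)))) (m (f) (w)))


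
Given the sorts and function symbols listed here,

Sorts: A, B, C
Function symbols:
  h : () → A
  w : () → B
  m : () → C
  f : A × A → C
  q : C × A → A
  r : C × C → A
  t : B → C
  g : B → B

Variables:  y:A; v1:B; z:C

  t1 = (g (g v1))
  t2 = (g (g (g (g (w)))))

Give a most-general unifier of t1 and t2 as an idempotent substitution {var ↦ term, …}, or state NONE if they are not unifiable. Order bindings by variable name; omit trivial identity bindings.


{v1 ↦ (g (g (w)))}


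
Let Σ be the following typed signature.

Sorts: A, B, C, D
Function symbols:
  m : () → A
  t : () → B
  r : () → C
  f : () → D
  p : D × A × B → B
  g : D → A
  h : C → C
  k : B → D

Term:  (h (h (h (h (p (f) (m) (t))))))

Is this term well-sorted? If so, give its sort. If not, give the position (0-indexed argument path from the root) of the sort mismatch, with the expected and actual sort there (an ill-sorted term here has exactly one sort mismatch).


ill-sorted at position [0, 0, 0, 0]: expected C, got B

          (f) : D
          (m) : A
          (t) : B
        (p (f) (m) (t)) : B
      (h (p (f) (m) (t))) : ✗ arg 0 at [0, 0, 0, 0] has sort B, expected C


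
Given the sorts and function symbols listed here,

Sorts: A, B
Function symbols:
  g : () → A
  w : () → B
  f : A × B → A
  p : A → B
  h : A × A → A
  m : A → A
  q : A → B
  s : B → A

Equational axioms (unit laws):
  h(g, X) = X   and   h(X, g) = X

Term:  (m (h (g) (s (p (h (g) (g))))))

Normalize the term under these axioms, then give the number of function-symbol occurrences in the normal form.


1. (m (h (g) (s (p (h (g) (g))))))  →  (m (s (p (h (g) (g)))))
2. (m (s (p (h (g) (g)))))  →  (m (s (p (g))))
normal form: (m (s (p (g))))

size = 4
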